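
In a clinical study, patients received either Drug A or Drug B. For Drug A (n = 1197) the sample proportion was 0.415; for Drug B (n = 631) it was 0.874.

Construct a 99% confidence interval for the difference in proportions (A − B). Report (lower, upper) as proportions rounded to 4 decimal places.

SE₁ = √(p̂₁(1−p̂₁)/n₁) = √(0.4150·0.5850/1197) = 0.01424; SE₂ = √(0.8740·0.1260/631) = 0.01321.
Independent samples: SE of the difference = √(SE₁² + SE₂²) = √(0.0002027776 + 0.0001745041) = 0.01942.
z* for 99% confidence is 2.576, so the margin of error is 2.576 × 0.01942 = 0.05003.
Point estimate p̂₁ − p̂₂ = 0.4150 − 0.8740 = -0.4590.
-0.4590 ± 0.05003 → (-0.5090, -0.4090).

(-0.5090, -0.4090)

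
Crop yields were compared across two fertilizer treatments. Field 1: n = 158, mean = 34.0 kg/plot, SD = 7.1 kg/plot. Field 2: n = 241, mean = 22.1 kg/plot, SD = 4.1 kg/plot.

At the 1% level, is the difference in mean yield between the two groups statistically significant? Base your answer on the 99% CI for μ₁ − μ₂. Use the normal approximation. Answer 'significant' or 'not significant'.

SE₁ = s₁/√n₁ = 7.1/√158 = 0.5648; SE₂ = 4.1/√241 = 0.2641.
Independent samples, unequal variances: SE_diff = √(SE₁² + SE₂²) = √(0.31899904 + 0.06974881) = 0.6235.
z* = 2.576, so margin of error = 2.576 × 0.6235 = 1.6061.
Difference in means = 34.0 − 22.1 = 11.9000.
11.9000 ± 1.6061 → (10.2939, 13.5061).
The interval (10.2939, 13.5061) does not contain 0, so the difference is significant.

significant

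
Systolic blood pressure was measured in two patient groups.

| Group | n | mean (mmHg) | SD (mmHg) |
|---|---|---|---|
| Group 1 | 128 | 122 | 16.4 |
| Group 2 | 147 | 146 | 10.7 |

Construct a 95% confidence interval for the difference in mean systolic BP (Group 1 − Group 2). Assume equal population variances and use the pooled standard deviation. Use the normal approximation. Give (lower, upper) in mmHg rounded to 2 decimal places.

(-27.23, -20.77)

Pooled variance s_p² = [127·16.4² + 146·10.7²] / (128+147−2) = 186.3497, so s_p = 13.6510.
SE_diff = s_p·√(1/n₁ + 1/n₂) = 13.6510·√(1/128 + 1/147) = 1.6503.
z* = 1.960; margin = 1.960 × 1.6503 = 3.2346.
Difference = 122 − 146 = -24.0000.
-24.0000 ± 3.2346 → (-27.23, -20.77).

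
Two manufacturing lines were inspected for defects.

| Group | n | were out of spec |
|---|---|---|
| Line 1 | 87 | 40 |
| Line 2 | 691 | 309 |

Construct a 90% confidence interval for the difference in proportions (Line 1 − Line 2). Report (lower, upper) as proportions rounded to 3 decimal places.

(-0.081, 0.106)

p̂₁ = 40/87 = 0.4598 and p̂₂ = 309/691 = 0.4472.
SE₁ = √(p̂₁(1−p̂₁)/n₁) = √(0.4598·0.5402/87) = 0.05343; SE₂ = √(0.4472·0.5528/691) = 0.01891.
Independent samples: SE of the difference = √(SE₁² + SE₂²) = √(0.0028547649 + 0.0003575881) = 0.05668.
z* for 90% confidence is 1.645, so the margin of error is 1.645 × 0.05668 = 0.09324.
Point estimate p̂₁ − p̂₂ = 0.4598 − 0.4472 = 0.0126.
0.0126 ± 0.09324 → (-0.081, 0.106).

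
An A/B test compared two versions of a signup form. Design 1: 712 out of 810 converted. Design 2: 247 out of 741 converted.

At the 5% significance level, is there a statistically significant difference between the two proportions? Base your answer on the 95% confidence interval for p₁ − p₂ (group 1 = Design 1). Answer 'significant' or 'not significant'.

Sample proportions: 712/810 = 0.8790, 247/741 = 0.3333.
Each SE is √(p̂(1−p̂)/n): √(0.8790·0.1210/810) = 0.01146 and √(0.3333·0.6667/741) = 0.01732.
SE(p̂₁ − p̂₂) = √(SE₁² + SE₂²) = √(0.0001313316 + 0.0002999824) = 0.02077, since the two samples are independent.
At 95% confidence z* = 1.960; margin = 1.960 × 0.02077 = 0.04071.
The difference is 0.8790 − 0.3333 = 0.5457, so the interval is 0.5457 ± 0.04071 = (0.50499, 0.58641).
The interval (0.50499, 0.58641) does not contain 0, so the difference is significant.

significant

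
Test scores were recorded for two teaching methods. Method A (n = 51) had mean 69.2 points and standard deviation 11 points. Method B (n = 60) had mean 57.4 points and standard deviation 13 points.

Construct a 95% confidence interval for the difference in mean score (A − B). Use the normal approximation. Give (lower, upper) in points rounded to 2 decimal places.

Per-group SEs: s₁/√n₁ = 11/√51 = 1.5403, s₂/√n₂ = 13/√60 = 1.6783.
Unpooled SE of the difference: √(2.37252409 + 2.81669089) = 2.2780.
Margin of error = z* · SE = 1.960 × 2.2780 = 4.4649.
x̄₁ − x̄₂ = 69.2 − 57.4 = 11.8000.
CI: 11.8000 ± 4.4649 = (7.34, 16.26).

(7.34, 16.26)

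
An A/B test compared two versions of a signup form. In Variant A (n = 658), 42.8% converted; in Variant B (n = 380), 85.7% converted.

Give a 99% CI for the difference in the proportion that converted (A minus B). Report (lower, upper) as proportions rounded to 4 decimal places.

(-0.4969, -0.3611)

SE₁ = √(p̂₁(1−p̂₁)/n₁) = √(0.4280·0.5720/658) = 0.01929; SE₂ = √(0.8570·0.1430/380) = 0.01796.
Independent samples: SE of the difference = √(SE₁² + SE₂²) = √(0.0003721041 + 0.0003225616) = 0.02636.
z* for 99% confidence is 2.576, so the margin of error is 2.576 × 0.02636 = 0.06790.
Point estimate p̂₁ − p̂₂ = 0.4280 − 0.8570 = -0.4290.
-0.4290 ± 0.06790 → (-0.4969, -0.3611).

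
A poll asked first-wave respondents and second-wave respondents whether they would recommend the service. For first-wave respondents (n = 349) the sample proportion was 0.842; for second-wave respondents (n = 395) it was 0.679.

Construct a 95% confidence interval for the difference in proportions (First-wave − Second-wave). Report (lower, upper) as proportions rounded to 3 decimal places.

(0.103, 0.223)

The two standard errors are √(0.8420×0.1580/349) = 0.01952 and √(0.6790×0.3210/395) = 0.02349.
Because the samples are independent, SE_diff = √(0.01952² + 0.02349²) = 0.03054.
Using z* = 1.960 for 95%, ME = 1.960 × 0.03054 = 0.05986.
p̂₁ − p̂₂ = 0.1630; interval 0.1630 ± 0.05986 gives (0.103, 0.223).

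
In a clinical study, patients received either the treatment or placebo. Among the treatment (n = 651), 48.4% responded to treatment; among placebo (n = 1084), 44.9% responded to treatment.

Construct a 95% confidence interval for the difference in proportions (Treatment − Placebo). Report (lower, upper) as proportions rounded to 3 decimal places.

(-0.013, 0.083)

The two standard errors are √(0.4840×0.5160/651) = 0.01959 and √(0.4490×0.5510/1084) = 0.01511.
Because the samples are independent, SE_diff = √(0.01959² + 0.01511²) = 0.02474.
Using z* = 1.960 for 95%, ME = 1.960 × 0.02474 = 0.04849.
p̂₁ − p̂₂ = 0.0350; interval 0.0350 ± 0.04849 gives (-0.013, 0.083).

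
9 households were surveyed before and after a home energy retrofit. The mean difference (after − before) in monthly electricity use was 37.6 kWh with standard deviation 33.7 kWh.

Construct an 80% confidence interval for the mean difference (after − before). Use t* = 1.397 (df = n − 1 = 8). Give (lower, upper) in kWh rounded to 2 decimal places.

(21.91, 53.29)

Paired design: SE = s_d/√n = 33.7/√9 = 11.2333.
t* = 1.397; margin of error = 1.397 × 11.2333 = 15.6929.
37.6 ± 15.6929 → (21.91, 53.29).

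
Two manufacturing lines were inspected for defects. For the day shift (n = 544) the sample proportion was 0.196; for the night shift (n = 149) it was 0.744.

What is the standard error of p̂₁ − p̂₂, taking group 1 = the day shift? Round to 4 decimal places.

0.0396

SE₁ = √(p̂₁(1−p̂₁)/n₁) = √(0.1960·0.8040/544) = 0.01702; SE₂ = √(0.7440·0.2560/149) = 0.03575.
Independent samples: SE of the difference = √(SE₁² + SE₂²) = √(0.0002896804 + 0.0012780625) = 0.03959.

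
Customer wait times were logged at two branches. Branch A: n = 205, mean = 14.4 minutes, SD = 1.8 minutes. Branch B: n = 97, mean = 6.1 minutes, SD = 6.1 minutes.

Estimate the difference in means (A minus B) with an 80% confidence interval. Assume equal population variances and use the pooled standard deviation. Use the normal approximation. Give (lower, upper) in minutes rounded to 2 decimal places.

Pooled variance s_p² = [204·1.8² + 96·6.1²] / (205+97−2) = 14.1104, so s_p = 3.7564.
SE_diff = s_p·√(1/n₁ + 1/n₂) = 3.7564·√(1/205 + 1/97) = 0.4629.
z* = 1.282; margin = 1.282 × 0.4629 = 0.5934.
Difference = 14.4 − 6.1 = 8.3000.
8.3000 ± 0.5934 → (7.71, 8.89).

(7.71, 8.89)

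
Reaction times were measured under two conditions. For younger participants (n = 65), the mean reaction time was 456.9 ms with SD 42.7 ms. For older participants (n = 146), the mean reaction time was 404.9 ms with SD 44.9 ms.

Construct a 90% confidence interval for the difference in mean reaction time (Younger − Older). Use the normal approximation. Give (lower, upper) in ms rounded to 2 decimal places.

(41.36, 62.64)

Per-group SEs: s₁/√n₁ = 42.7/√65 = 5.2963, s₂/√n₂ = 44.9/√146 = 3.7160.
Unpooled SE of the difference: √(28.05079369 + 13.808656) = 6.4699.
Margin of error = z* · SE = 1.645 × 6.4699 = 10.6430.
x̄₁ − x̄₂ = 456.9 − 404.9 = 52.0000.
CI: 52.0000 ± 10.6430 = (41.36, 62.64).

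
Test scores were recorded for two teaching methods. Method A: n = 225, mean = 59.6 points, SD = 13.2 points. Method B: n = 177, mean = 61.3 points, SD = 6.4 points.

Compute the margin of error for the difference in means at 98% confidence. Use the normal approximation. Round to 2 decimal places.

2.33

Standard errors of each mean: 13.2/√225 = 0.8800 and 6.4/√177 = 0.4811.
SE(x̄₁ − x̄₂) = √(0.8800² + 0.4811²) = 1.0029 for independent samples with unequal variances.
With z* = 2.326, the margin is 2.326 × 1.0029 = 2.3327.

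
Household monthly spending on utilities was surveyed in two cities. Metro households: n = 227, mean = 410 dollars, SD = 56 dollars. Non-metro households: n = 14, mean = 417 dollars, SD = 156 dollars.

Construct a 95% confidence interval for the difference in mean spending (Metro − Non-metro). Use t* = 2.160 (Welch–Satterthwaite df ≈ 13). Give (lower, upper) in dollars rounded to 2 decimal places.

Per-group SEs: s₁/√n₁ = 56/√227 = 3.7169, s₂/√n₂ = 156/√14 = 41.6928.
Unpooled SE of the difference: √(13.81534561 + 1738.28957184) = 41.8582.
Margin of error = t* · SE = 2.160 × 41.8582 = 90.4137.
x̄₁ − x̄₂ = 410 − 417 = -7.0000.
CI: -7.0000 ± 90.4137 = (-97.41, 83.41).

(-97.41, 83.41)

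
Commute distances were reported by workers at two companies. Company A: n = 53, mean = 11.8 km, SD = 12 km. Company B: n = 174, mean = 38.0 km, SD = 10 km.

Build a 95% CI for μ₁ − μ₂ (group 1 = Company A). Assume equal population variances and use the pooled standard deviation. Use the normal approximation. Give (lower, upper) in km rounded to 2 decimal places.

Pooled variance s_p² = [52·12² + 173·10²] / (53+174−2) = 110.1689, so s_p = 10.4961.
SE_diff = s_p·√(1/n₁ + 1/n₂) = 10.4961·√(1/53 + 1/174) = 1.6468.
z* = 1.960; margin = 1.960 × 1.6468 = 3.2277.
Difference = 11.8 − 38.0 = -26.2000.
-26.2000 ± 3.2277 → (-29.43, -22.97).

(-29.43, -22.97)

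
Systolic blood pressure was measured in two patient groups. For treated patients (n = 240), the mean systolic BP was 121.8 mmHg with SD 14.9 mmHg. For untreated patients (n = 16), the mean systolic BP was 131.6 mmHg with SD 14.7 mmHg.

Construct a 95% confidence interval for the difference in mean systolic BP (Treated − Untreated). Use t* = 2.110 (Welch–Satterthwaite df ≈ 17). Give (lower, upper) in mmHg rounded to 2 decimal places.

(-17.82, -1.78)

SE₁ = s₁/√n₁ = 14.9/√240 = 0.9618; SE₂ = 14.7/√16 = 3.6750.
Independent samples, unequal variances: SE_diff = √(SE₁² + SE₂²) = √(0.92505924 + 13.505625) = 3.7988.
t* = 2.110, so margin of error = 2.110 × 3.7988 = 8.0155.
Difference in means = 121.8 − 131.6 = -9.8000.
-9.8000 ± 8.0155 → (-17.82, -1.78).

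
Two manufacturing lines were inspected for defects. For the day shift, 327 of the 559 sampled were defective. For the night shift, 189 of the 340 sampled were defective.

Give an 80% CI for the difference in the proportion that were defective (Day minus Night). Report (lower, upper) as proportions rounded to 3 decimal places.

First, p̂₁ = 327/559 = 0.5850; p̂₂ = 189/340 = 0.5559.
The two standard errors are √(0.5850×0.4150/559) = 0.02084 and √(0.5559×0.4441/340) = 0.02695.
Because the samples are independent, SE_diff = √(0.02084² + 0.02695²) = 0.03407.
Using z* = 1.282 for 80%, ME = 1.282 × 0.03407 = 0.04368.
p̂₁ − p̂₂ = 0.0291; interval 0.0291 ± 0.04368 gives (-0.015, 0.073).

(-0.015, 0.073)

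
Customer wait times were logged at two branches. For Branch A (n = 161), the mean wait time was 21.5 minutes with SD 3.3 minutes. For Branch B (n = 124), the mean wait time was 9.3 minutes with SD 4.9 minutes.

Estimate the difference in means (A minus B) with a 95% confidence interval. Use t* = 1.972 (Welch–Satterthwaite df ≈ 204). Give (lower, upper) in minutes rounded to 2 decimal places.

(11.19, 13.21)

Per-group SEs: s₁/√n₁ = 3.3/√161 = 0.2601, s₂/√n₂ = 4.9/√124 = 0.4400.
Unpooled SE of the difference: √(0.06765201 + 0.1936) = 0.5111.
Margin of error = t* · SE = 1.972 × 0.5111 = 1.0079.
x̄₁ − x̄₂ = 21.5 − 9.3 = 12.2000.
CI: 12.2000 ± 1.0079 = (11.19, 13.21).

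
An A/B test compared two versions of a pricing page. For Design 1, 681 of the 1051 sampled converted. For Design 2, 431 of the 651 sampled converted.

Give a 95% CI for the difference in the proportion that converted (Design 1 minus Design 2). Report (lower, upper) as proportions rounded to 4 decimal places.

Sample proportions: 681/1051 = 0.6480, 431/651 = 0.6621.
Each SE is √(p̂(1−p̂)/n): √(0.6480·0.3520/1051) = 0.01473 and √(0.6621·0.3379/651) = 0.01854.
SE(p̂₁ − p̂₂) = √(SE₁² + SE₂²) = √(0.0002169729 + 0.0003437316) = 0.02368, since the two samples are independent.
At 95% confidence z* = 1.960; margin = 1.960 × 0.02368 = 0.04641.
The difference is 0.6480 − 0.6621 = -0.0141, so the interval is -0.0141 ± 0.04641 = (-0.0605, 0.0323).

(-0.0605, 0.0323)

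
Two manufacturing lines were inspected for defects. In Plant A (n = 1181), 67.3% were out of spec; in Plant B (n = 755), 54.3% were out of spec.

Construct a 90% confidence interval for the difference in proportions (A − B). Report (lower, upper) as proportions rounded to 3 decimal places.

The two standard errors are √(0.6730×0.3270/1181) = 0.01365 and √(0.5430×0.4570/755) = 0.01813.
Because the samples are independent, SE_diff = √(0.01365² + 0.01813²) = 0.02269.
Using z* = 1.645 for 90%, ME = 1.645 × 0.02269 = 0.03733.
p̂₁ − p̂₂ = 0.1300; interval 0.1300 ± 0.03733 gives (0.093, 0.167).

(0.093, 0.167)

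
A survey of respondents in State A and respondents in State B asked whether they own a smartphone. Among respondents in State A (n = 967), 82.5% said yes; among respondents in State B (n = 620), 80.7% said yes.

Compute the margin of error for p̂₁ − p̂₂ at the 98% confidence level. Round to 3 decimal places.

0.047

Each SE is √(p̂(1−p̂)/n): √(0.8250·0.1750/967) = 0.01222 and √(0.8070·0.1930/620) = 0.01585.
SE(p̂₁ − p̂₂) = √(SE₁² + SE₂²) = √(0.0001493284 + 0.0002512225) = 0.02001, since the two samples are independent.
At 98% confidence z* = 2.326; margin = 2.326 × 0.02001 = 0.04654.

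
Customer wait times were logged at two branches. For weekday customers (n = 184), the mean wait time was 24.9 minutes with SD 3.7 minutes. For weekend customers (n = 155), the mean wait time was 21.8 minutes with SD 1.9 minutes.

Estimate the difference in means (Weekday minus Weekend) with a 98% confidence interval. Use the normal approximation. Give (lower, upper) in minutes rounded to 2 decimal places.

Standard errors of each mean: 3.7/√184 = 0.2728 and 1.9/√155 = 0.1526.
SE(x̄₁ − x̄₂) = √(0.2728² + 0.1526²) = 0.3126 for independent samples with unequal variances.
With z* = 2.326, the margin is 2.326 × 0.3126 = 0.7271.
x̄₁ − x̄₂ = 24.9 − 21.8 = 3.1000; the interval is 3.1000 ± 0.7271 = (2.37, 3.83).

(2.37, 3.83)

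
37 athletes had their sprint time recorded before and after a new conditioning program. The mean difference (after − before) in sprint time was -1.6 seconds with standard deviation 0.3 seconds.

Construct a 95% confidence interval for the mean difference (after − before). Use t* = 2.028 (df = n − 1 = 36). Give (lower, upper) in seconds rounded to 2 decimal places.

Paired design: SE = s_d/√n = 0.3/√37 = 0.0493.
t* = 2.028; margin of error = 2.028 × 0.0493 = 0.1000.
-1.6 ± 0.1000 → (-1.70, -1.50).

(-1.70, -1.50)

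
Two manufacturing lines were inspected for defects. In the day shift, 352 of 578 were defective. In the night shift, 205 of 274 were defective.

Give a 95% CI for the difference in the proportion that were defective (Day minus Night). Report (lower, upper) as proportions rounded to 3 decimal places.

(-0.204, -0.074)

First, p̂₁ = 352/578 = 0.6090; p̂₂ = 205/274 = 0.7482.
The two standard errors are √(0.6090×0.3910/578) = 0.02030 and √(0.7482×0.2518/274) = 0.02622.
Because the samples are independent, SE_diff = √(0.02030² + 0.02622²) = 0.03316.
Using z* = 1.960 for 95%, ME = 1.960 × 0.03316 = 0.06499.
p̂₁ − p̂₂ = -0.1392; interval -0.1392 ± 0.06499 gives (-0.204, -0.074).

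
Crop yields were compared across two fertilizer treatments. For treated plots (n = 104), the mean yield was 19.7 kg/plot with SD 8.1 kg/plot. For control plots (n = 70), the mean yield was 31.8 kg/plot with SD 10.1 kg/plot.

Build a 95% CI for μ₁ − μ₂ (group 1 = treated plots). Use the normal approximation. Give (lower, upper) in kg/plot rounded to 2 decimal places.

(-14.93, -9.27)

Standard errors of each mean: 8.1/√104 = 0.7943 and 10.1/√70 = 1.2072.
SE(x̄₁ − x̄₂) = √(0.7943² + 1.2072²) = 1.4451 for independent samples with unequal variances.
With z* = 1.960, the margin is 1.960 × 1.4451 = 2.8324.
x̄₁ − x̄₂ = 19.7 − 31.8 = -12.1000; the interval is -12.1000 ± 2.8324 = (-14.93, -9.27).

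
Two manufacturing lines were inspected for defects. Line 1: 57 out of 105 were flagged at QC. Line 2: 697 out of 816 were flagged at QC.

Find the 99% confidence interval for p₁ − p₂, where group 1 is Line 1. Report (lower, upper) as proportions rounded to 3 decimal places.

p̂₁ = 57/105 = 0.5429 and p̂₂ = 697/816 = 0.8542.
SE₁ = √(p̂₁(1−p̂₁)/n₁) = √(0.5429·0.4571/105) = 0.04862; SE₂ = √(0.8542·0.1458/816) = 0.01235.
Independent samples: SE of the difference = √(SE₁² + SE₂²) = √(0.0023639044 + 0.0001525225) = 0.05016.
z* for 99% confidence is 2.576, so the margin of error is 2.576 × 0.05016 = 0.12921.
Point estimate p̂₁ − p̂₂ = 0.5429 − 0.8542 = -0.3113.
-0.3113 ± 0.12921 → (-0.441, -0.182).

(-0.441, -0.182)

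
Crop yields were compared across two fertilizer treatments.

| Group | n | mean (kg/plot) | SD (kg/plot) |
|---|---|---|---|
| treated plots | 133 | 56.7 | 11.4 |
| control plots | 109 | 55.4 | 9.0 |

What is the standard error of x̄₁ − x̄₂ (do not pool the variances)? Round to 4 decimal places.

Per-group SEs: s₁/√n₁ = 11.4/√133 = 0.9885, s₂/√n₂ = 9.0/√109 = 0.8620.
Unpooled SE of the difference: √(0.97713225 + 0.743044) = 1.3116.

1.3116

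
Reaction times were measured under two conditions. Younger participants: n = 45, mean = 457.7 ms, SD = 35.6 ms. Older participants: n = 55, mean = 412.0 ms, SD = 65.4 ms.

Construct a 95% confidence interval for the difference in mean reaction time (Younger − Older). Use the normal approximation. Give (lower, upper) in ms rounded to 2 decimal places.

SE₁ = s₁/√n₁ = 35.6/√45 = 5.3069; SE₂ = 65.4/√55 = 8.8185.
Independent samples, unequal variances: SE_diff = √(SE₁² + SE₂²) = √(28.16318761 + 77.76594225) = 10.2922.
z* = 1.960, so margin of error = 1.960 × 10.2922 = 20.1727.
Difference in means = 457.7 − 412.0 = 45.7000.
45.7000 ± 20.1727 → (25.53, 65.87).

(25.53, 65.87)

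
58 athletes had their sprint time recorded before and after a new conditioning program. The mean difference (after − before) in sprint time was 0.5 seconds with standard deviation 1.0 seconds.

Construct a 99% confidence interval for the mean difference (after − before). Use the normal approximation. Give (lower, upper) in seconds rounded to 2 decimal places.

(0.16, 0.84)

This is a matched-pairs design, so SE = s_d/√n = 1.0/√58 = 0.1313.
Margin = 2.576 × 0.1313 = 0.3382; the interval is 0.5 ± 0.3382 = (0.16, 0.84).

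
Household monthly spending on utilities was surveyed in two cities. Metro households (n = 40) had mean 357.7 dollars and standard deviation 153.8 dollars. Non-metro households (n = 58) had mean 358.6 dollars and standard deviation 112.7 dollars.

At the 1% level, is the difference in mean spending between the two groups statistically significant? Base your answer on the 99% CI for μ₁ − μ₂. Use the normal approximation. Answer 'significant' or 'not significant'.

Standard errors of each mean: 153.8/√40 = 24.3179 and 112.7/√58 = 14.7982.
SE(x̄₁ − x̄₂) = √(24.3179² + 14.7982²) = 28.4666 for independent samples with unequal variances.
With z* = 2.576, the margin is 2.576 × 28.4666 = 73.3300.
x̄₁ − x̄₂ = 357.7 − 358.6 = -0.9000; the interval is -0.9000 ± 73.3300 = (-74.2300, 72.4300).
The interval (-74.2300, 72.4300) contains 0, so the difference is not significant.

not significant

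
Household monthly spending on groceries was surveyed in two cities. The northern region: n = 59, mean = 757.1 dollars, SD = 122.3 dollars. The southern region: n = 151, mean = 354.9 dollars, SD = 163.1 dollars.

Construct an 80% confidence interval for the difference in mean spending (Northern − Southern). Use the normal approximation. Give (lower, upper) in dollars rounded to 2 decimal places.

(375.63, 428.77)

SE₁ = s₁/√n₁ = 122.3/√59 = 15.9221; SE₂ = 163.1/√151 = 13.2729.
Independent samples, unequal variances: SE_diff = √(SE₁² + SE₂²) = √(253.51326841 + 176.16987441) = 20.7288.
z* = 1.282, so margin of error = 1.282 × 20.7288 = 26.5743.
Difference in means = 757.1 − 354.9 = 402.2000.
402.2000 ± 26.5743 → (375.63, 428.77).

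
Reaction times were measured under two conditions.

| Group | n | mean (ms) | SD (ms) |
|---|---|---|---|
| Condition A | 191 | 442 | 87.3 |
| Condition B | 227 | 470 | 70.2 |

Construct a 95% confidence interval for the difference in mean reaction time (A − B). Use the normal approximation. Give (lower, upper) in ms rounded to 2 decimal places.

SE₁ = s₁/√n₁ = 87.3/√191 = 6.3168; SE₂ = 70.2/√227 = 4.6593.
Independent samples, unequal variances: SE_diff = √(SE₁² + SE₂²) = √(39.90196224 + 21.70907649) = 7.8493.
z* = 1.960, so margin of error = 1.960 × 7.8493 = 15.3846.
Difference in means = 442 − 470 = -28.0000.
-28.0000 ± 15.3846 → (-43.38, -12.62).

(-43.38, -12.62)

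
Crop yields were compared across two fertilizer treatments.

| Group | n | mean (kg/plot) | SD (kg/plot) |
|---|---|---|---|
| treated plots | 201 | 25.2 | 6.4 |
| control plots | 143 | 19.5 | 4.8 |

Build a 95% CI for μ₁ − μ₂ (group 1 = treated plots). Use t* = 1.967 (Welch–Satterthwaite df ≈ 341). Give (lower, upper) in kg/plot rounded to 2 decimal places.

(4.51, 6.89)

Per-group SEs: s₁/√n₁ = 6.4/√201 = 0.4514, s₂/√n₂ = 4.8/√143 = 0.4014.
Unpooled SE of the difference: √(0.20376196 + 0.16112196) = 0.6041.
Margin of error = t* · SE = 1.967 × 0.6041 = 1.1883.
x̄₁ − x̄₂ = 25.2 − 19.5 = 5.7000.
CI: 5.7000 ± 1.1883 = (4.51, 6.89).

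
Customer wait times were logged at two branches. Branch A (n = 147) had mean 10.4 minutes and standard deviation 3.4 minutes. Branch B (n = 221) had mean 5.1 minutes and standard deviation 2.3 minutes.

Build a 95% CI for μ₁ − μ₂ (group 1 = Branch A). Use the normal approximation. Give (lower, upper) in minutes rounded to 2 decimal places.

(4.67, 5.93)

Per-group SEs: s₁/√n₁ = 3.4/√147 = 0.2804, s₂/√n₂ = 2.3/√221 = 0.1547.
Unpooled SE of the difference: √(0.07862416 + 0.02393209) = 0.3202.
Margin of error = z* · SE = 1.960 × 0.3202 = 0.6276.
x̄₁ − x̄₂ = 10.4 − 5.1 = 5.3000.
CI: 5.3000 ± 0.6276 = (4.67, 5.93).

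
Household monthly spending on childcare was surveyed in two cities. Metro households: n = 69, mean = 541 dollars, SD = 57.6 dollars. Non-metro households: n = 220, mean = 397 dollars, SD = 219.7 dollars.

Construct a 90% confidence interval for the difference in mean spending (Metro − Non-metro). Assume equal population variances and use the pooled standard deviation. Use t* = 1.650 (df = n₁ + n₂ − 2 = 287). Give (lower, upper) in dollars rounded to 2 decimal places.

(99.84, 188.16)

Pooled variance s_p² = [68·57.6² + 219·219.7²] / (69+220−2) = 37617.8376, so s_p = 193.9532.
SE_diff = s_p·√(1/n₁ + 1/n₂) = 193.9532·√(1/69 + 1/220) = 26.7615.
t* = 1.650; margin = 1.650 × 26.7615 = 44.1565.
Difference = 541 − 397 = 144.0000.
144.0000 ± 44.1565 → (99.84, 188.16).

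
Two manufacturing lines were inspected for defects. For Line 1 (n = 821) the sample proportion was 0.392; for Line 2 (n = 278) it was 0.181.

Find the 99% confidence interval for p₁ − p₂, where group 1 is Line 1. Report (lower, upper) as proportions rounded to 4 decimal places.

SE₁ = √(p̂₁(1−p̂₁)/n₁) = √(0.3920·0.6080/821) = 0.01704; SE₂ = √(0.1810·0.8190/278) = 0.02309.
Independent samples: SE of the difference = √(SE₁² + SE₂²) = √(0.0002903616 + 0.0005331481) = 0.02870.
z* for 99% confidence is 2.576, so the margin of error is 2.576 × 0.02870 = 0.07393.
Point estimate p̂₁ − p̂₂ = 0.3920 − 0.1810 = 0.2110.
0.2110 ± 0.07393 → (0.1371, 0.2849).

(0.1371, 0.2849)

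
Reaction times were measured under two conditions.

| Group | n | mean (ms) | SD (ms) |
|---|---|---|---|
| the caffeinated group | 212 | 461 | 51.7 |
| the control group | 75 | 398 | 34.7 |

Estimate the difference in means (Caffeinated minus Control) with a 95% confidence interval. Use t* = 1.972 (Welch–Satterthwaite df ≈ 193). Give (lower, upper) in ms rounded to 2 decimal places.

Per-group SEs: s₁/√n₁ = 51.7/√212 = 3.5508, s₂/√n₂ = 34.7/√75 = 4.0068.
Unpooled SE of the difference: √(12.60818064 + 16.05444624) = 5.3537.
Margin of error = t* · SE = 1.972 × 5.3537 = 10.5575.
x̄₁ − x̄₂ = 461 − 398 = 63.0000.
CI: 63.0000 ± 10.5575 = (52.44, 73.56).

(52.44, 73.56)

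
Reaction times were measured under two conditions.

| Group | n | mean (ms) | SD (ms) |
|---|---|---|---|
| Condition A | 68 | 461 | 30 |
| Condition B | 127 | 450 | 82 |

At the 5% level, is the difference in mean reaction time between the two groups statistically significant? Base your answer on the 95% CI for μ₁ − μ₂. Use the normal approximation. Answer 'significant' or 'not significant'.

not significant

Standard errors of each mean: 30/√68 = 3.6380 and 82/√127 = 7.2763.
SE(x̄₁ − x̄₂) = √(3.6380² + 7.2763²) = 8.1351 for independent samples with unequal variances.
With z* = 1.960, the margin is 1.960 × 8.1351 = 15.9448.
x̄₁ − x̄₂ = 461 − 450 = 11.0000; the interval is 11.0000 ± 15.9448 = (-4.9448, 26.9448).
The interval (-4.9448, 26.9448) contains 0, so the difference is not significant.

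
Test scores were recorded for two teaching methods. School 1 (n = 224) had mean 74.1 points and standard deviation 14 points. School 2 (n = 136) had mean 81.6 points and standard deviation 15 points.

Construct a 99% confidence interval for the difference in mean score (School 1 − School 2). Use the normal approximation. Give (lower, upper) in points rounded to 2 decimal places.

(-11.60, -3.40)

Standard errors of each mean: 14/√224 = 0.9354 and 15/√136 = 1.2862.
SE(x̄₁ − x̄₂) = √(0.9354² + 1.2862²) = 1.5904 for independent samples with unequal variances.
With z* = 2.576, the margin is 2.576 × 1.5904 = 4.0969.
x̄₁ − x̄₂ = 74.1 − 81.6 = -7.5000; the interval is -7.5000 ± 4.0969 = (-11.60, -3.40).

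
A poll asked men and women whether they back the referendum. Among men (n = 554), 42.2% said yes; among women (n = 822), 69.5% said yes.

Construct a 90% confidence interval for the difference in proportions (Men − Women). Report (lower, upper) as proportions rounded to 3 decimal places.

(-0.316, -0.230)

Each SE is √(p̂(1−p̂)/n): √(0.4220·0.5780/554) = 0.02098 and √(0.6950·0.3050/822) = 0.01606.
SE(p̂₁ − p̂₂) = √(SE₁² + SE₂²) = √(0.0004401604 + 0.0002579236) = 0.02642, since the two samples are independent.
At 90% confidence z* = 1.645; margin = 1.645 × 0.02642 = 0.04346.
The difference is 0.4220 − 0.6950 = -0.2730, so the interval is -0.2730 ± 0.04346 = (-0.316, -0.230).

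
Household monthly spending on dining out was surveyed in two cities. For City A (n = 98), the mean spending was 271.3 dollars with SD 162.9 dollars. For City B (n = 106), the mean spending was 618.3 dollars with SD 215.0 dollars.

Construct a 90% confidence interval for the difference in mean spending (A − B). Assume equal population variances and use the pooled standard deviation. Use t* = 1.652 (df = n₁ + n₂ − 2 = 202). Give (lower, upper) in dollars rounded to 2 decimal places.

Pooled variance s_p² = [97·162.9² + 105·215.0²] / (98+106−2) = 36770.5781, so s_p = 191.7566.
SE_diff = s_p·√(1/n₁ + 1/n₂) = 191.7566·√(1/98 + 1/106) = 26.8720.
t* = 1.652; margin = 1.652 × 26.8720 = 44.3925.
Difference = 271.3 − 618.3 = -347.0000.
-347.0000 ± 44.3925 → (-391.39, -302.61).

(-391.39, -302.61)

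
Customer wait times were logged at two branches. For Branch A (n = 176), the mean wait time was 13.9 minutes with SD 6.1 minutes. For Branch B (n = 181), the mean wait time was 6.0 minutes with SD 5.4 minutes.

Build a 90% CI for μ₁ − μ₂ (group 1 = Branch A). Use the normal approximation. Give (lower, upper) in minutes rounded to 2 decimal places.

(6.90, 8.90)

SE₁ = s₁/√n₁ = 6.1/√176 = 0.4598; SE₂ = 5.4/√181 = 0.4014.
Independent samples, unequal variances: SE_diff = √(SE₁² + SE₂²) = √(0.21141604 + 0.16112196) = 0.6104.
z* = 1.645, so margin of error = 1.645 × 0.6104 = 1.0041.
Difference in means = 13.9 − 6.0 = 7.9000.
7.9000 ± 1.0041 → (6.90, 8.90).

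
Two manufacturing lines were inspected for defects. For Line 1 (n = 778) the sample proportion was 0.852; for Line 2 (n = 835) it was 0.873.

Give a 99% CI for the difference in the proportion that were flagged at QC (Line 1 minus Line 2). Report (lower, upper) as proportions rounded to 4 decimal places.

Each SE is √(p̂(1−p̂)/n): √(0.8520·0.1480/778) = 0.01273 and √(0.8730·0.1270/835) = 0.01152.
SE(p̂₁ − p̂₂) = √(SE₁² + SE₂²) = √(0.0001620529 + 0.0001327104) = 0.01717, since the two samples are independent.
At 99% confidence z* = 2.576; margin = 2.576 × 0.01717 = 0.04423.
The difference is 0.8520 − 0.8730 = -0.0210, so the interval is -0.0210 ± 0.04423 = (-0.0652, 0.0232).

(-0.0652, 0.0232)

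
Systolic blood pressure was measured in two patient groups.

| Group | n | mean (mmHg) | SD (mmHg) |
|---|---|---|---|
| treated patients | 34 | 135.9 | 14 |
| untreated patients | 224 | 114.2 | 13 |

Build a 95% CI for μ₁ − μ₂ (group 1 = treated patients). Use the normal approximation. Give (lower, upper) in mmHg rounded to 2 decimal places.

(16.70, 26.70)

Per-group SEs: s₁/√n₁ = 14/√34 = 2.4010, s₂/√n₂ = 13/√224 = 0.8686.
Unpooled SE of the difference: √(5.764801 + 0.75446596) = 2.5533.
Margin of error = z* · SE = 1.960 × 2.5533 = 5.0045.
x̄₁ − x̄₂ = 135.9 − 114.2 = 21.7000.
CI: 21.7000 ± 5.0045 = (16.70, 26.70).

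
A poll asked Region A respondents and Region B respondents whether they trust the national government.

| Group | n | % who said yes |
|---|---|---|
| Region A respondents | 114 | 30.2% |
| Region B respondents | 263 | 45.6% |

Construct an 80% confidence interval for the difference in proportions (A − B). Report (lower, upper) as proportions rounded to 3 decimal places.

(-0.222, -0.086)

SE₁ = √(p̂₁(1−p̂₁)/n₁) = √(0.3020·0.6980/114) = 0.04300; SE₂ = √(0.4560·0.5440/263) = 0.03071.
Independent samples: SE of the difference = √(SE₁² + SE₂²) = √(0.001849 + 0.0009431041) = 0.05284.
z* for 80% confidence is 1.282, so the margin of error is 1.282 × 0.05284 = 0.06774.
Point estimate p̂₁ − p̂₂ = 0.3020 − 0.4560 = -0.1540.
-0.1540 ± 0.06774 → (-0.222, -0.086).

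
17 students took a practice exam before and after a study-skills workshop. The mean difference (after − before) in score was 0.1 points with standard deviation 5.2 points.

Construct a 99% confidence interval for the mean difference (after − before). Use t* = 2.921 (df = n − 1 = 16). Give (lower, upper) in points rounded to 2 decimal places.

(-3.58, 3.78)

Paired design: SE = s_d/√n = 5.2/√17 = 1.2612.
t* = 2.921; margin of error = 2.921 × 1.2612 = 3.6840.
0.1 ± 3.6840 → (-3.58, 3.78).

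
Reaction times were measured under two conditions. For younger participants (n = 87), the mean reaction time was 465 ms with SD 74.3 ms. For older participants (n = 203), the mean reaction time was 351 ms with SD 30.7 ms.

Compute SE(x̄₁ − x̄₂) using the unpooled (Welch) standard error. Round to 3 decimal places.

Per-group SEs: s₁/√n₁ = 74.3/√87 = 7.9658, s₂/√n₂ = 30.7/√203 = 2.1547.
Unpooled SE of the difference: √(63.45396964 + 4.64273209) = 8.2521.

8.252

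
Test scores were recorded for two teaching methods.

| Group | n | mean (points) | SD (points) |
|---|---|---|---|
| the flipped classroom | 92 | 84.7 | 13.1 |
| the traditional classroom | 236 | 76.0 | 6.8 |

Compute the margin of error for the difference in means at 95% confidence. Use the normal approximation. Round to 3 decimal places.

2.814

SE₁ = s₁/√n₁ = 13.1/√92 = 1.3658; SE₂ = 6.8/√236 = 0.4426.
Independent samples, unequal variances: SE_diff = √(SE₁² + SE₂²) = √(1.86540964 + 0.19589476) = 1.4357.
z* = 1.960, so margin of error = 1.960 × 1.4357 = 2.8140.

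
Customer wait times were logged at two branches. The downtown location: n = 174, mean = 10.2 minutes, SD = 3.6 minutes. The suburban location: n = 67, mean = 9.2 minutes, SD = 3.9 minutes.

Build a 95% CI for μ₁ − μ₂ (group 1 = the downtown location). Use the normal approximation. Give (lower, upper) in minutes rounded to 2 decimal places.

SE₁ = s₁/√n₁ = 3.6/√174 = 0.2729; SE₂ = 3.9/√67 = 0.4765.
Independent samples, unequal variances: SE_diff = √(SE₁² + SE₂²) = √(0.07447441 + 0.22705225) = 0.5491.
z* = 1.960, so margin of error = 1.960 × 0.5491 = 1.0762.
Difference in means = 10.2 − 9.2 = 1.0000.
1.0000 ± 1.0762 → (-0.08, 2.08).

(-0.08, 2.08)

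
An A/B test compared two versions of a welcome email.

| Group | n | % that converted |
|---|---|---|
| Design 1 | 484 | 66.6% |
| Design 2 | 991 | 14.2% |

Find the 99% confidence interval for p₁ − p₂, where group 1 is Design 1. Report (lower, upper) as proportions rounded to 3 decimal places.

The two standard errors are √(0.6660×0.3340/484) = 0.02144 and √(0.1420×0.8580/991) = 0.01109.
Because the samples are independent, SE_diff = √(0.02144² + 0.01109²) = 0.02414.
Using z* = 2.576 for 99%, ME = 2.576 × 0.02414 = 0.06218.
p̂₁ − p̂₂ = 0.5240; interval 0.5240 ± 0.06218 gives (0.462, 0.586).

(0.462, 0.586)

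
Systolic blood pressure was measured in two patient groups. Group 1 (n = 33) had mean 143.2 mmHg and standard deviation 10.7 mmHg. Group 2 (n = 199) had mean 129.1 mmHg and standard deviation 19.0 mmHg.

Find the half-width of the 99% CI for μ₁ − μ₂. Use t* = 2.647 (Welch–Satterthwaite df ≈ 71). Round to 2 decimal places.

6.08

Per-group SEs: s₁/√n₁ = 10.7/√33 = 1.8626, s₂/√n₂ = 19.0/√199 = 1.3469.
Unpooled SE of the difference: √(3.46927876 + 1.81413961) = 2.2986.
Margin of error = t* · SE = 2.647 × 2.2986 = 6.0844.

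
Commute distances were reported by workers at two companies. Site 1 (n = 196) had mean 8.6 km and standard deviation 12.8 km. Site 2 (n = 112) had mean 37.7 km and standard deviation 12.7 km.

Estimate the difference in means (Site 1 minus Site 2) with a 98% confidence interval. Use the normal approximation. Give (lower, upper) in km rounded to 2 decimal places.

SE₁ = s₁/√n₁ = 12.8/√196 = 0.9143; SE₂ = 12.7/√112 = 1.2000.
Independent samples, unequal variances: SE_diff = √(SE₁² + SE₂²) = √(0.83594449 + 1.44) = 1.5086.
z* = 2.326, so margin of error = 2.326 × 1.5086 = 3.5090.
Difference in means = 8.6 − 37.7 = -29.1000.
-29.1000 ± 3.5090 → (-32.61, -25.59).

(-32.61, -25.59)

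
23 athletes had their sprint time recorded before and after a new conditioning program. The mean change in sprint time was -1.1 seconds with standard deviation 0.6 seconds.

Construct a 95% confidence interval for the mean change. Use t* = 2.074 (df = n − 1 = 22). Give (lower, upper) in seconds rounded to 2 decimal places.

Paired design: SE = s_d/√n = 0.6/√23 = 0.1251.
t* = 2.074; margin of error = 2.074 × 0.1251 = 0.2595.
-1.1 ± 0.2595 → (-1.36, -0.84).

(-1.36, -0.84)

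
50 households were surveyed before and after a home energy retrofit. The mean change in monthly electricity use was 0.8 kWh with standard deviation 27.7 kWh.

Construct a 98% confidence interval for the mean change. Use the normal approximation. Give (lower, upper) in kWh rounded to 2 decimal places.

(-8.31, 9.91)

Paired design: SE = s_d/√n = 27.7/√50 = 3.9174.
z* = 2.326; margin of error = 2.326 × 3.9174 = 9.1119.
0.8 ± 9.1119 → (-8.31, 9.91).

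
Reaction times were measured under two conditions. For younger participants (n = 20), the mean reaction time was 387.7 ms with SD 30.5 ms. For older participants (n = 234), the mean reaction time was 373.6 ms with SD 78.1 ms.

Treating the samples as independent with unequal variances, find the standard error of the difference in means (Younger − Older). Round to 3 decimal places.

8.519

Standard errors of each mean: 30.5/√20 = 6.8200 and 78.1/√234 = 5.1056.
SE(x̄₁ − x̄₂) = √(6.8200² + 5.1056²) = 8.5194 for independent samples with unequal variances.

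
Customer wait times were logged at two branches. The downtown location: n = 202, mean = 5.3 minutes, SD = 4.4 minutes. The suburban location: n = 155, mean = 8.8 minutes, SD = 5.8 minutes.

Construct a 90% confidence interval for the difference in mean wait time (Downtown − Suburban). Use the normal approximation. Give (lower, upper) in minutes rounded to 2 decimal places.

(-4.42, -2.58)

Standard errors of each mean: 4.4/√202 = 0.3096 and 5.8/√155 = 0.4659.
SE(x̄₁ − x̄₂) = √(0.3096² + 0.4659²) = 0.5594 for independent samples with unequal variances.
With z* = 1.645, the margin is 1.645 × 0.5594 = 0.9202.
x̄₁ − x̄₂ = 5.3 − 8.8 = -3.5000; the interval is -3.5000 ± 0.9202 = (-4.42, -2.58).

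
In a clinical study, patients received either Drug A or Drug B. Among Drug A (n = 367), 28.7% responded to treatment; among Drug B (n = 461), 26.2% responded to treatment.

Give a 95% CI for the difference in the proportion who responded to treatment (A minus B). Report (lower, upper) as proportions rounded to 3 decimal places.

The two standard errors are √(0.2870×0.7130/367) = 0.02361 and √(0.2620×0.7380/461) = 0.02048.
Because the samples are independent, SE_diff = √(0.02361² + 0.02048²) = 0.03125.
Using z* = 1.960 for 95%, ME = 1.960 × 0.03125 = 0.06125.
p̂₁ − p̂₂ = 0.0250; interval 0.0250 ± 0.06125 gives (-0.036, 0.086).

(-0.036, 0.086)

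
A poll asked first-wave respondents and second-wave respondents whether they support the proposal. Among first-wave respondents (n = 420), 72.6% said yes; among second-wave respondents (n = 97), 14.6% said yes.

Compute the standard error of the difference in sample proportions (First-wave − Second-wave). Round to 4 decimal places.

0.0419

Each SE is √(p̂(1−p̂)/n): √(0.7260·0.2740/420) = 0.02176 and √(0.1460·0.8540/97) = 0.03585.
SE(p̂₁ − p̂₂) = √(SE₁² + SE₂²) = √(0.0004734976 + 0.0012852225) = 0.04194, since the two samples are independent.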